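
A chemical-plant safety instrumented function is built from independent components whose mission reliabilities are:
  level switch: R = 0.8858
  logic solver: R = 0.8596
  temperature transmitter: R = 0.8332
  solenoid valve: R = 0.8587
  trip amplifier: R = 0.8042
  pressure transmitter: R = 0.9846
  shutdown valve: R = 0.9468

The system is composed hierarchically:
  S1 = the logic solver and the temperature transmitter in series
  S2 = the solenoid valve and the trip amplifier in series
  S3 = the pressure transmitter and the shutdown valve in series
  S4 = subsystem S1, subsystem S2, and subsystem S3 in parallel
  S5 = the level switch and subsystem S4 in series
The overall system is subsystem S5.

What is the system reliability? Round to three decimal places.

0.881

Series (logic solver and temperature transmitter): 0.85960 × 0.83320 = 0.71622
Series (solenoid valve and trip amplifier): 0.85870 × 0.80420 = 0.69057
Series (pressure transmitter and shutdown valve): 0.98460 × 0.94680 = 0.93222
Parallel ([0.71622], [0.69057], and [0.93222]): 1 − (1 − 0.71622)(1 − 0.69057)(1 − 0.93222) = 0.99405
Series (level switch and [0.99405]): 0.88580 × 0.99405 = 0.881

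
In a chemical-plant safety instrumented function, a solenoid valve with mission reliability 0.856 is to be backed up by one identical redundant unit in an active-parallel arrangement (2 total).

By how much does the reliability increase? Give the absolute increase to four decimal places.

0.1233

R_before = 0.856
R_after = 1 − (1 − 0.856)^2 = 0.9793
ΔR = 0.9793 − 0.856 = 0.1233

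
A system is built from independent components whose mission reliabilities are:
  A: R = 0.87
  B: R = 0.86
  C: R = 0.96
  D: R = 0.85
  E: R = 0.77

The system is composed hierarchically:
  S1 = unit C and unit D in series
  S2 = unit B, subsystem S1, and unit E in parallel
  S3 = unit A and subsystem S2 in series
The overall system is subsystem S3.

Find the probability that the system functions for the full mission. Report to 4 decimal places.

Series (C and D): 0.960000 × 0.850000 = 0.816000
Parallel (B, [0.816000], and E): 1 − (1 − 0.860000)(1 − 0.816000)(1 − 0.770000) = 0.994075
Series (A and [0.994075]): 0.870000 × 0.994075 = 0.8648

0.8648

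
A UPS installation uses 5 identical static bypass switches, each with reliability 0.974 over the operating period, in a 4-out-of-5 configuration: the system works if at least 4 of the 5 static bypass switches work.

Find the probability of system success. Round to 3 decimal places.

R = Σ_{i=4}^{5} C(5,i) p^i (1−p)^{5−i} with p = 0.974
C(5,4)·0.974^4·0.026^1 = 0.11700
C(5,5)·0.974^5·0.026^0 = 0.87659
Sum = 0.994

0.994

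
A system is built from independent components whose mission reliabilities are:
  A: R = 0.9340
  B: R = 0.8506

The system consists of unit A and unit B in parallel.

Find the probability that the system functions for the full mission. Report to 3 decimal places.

0.990

Parallel (A and B): 1 − (1 − 0.93400)(1 − 0.85060) = 0.990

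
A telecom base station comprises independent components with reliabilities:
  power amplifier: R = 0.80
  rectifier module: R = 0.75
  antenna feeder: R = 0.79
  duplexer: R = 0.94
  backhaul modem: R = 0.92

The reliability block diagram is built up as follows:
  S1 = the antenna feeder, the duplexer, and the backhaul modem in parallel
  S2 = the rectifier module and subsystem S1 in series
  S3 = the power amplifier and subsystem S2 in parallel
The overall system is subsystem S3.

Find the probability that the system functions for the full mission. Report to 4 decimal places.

0.9498

Parallel (antenna feeder, duplexer, and backhaul modem): 1 − (1 − 0.790000)(1 − 0.940000)(1 − 0.920000) = 0.998992
Series (rectifier module and [0.998992]): 0.750000 × 0.998992 = 0.749244
Parallel (power amplifier and [0.749244]): 1 − (1 − 0.800000)(1 − 0.749244) = 0.9498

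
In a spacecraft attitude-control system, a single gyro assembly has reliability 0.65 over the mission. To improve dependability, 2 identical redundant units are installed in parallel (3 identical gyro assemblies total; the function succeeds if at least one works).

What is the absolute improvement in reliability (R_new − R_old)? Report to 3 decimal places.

0.307

R_before = 0.65
R_after = 1 − (1 − 0.65)^3 = 0.957
ΔR = 0.957 − 0.65 = 0.307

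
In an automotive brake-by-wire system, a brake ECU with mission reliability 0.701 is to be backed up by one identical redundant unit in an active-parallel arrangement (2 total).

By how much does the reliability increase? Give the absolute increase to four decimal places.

0.2096

R_before = 0.701
R_after = 1 − (1 − 0.701)^2 = 0.9106
ΔR = 0.9106 − 0.701 = 0.2096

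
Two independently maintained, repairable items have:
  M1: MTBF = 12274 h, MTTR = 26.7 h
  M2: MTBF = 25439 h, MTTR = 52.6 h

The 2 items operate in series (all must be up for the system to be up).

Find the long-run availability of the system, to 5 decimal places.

A(M1) = MTBF/(MTBF+MTTR) = 12274/(12274+26.7) = 0.997829
A(M2) = MTBF/(MTBF+MTTR) = 25439/(25439+52.6) = 0.997937
Series availability: 0.997829 × 0.997937 = 0.99577

0.99577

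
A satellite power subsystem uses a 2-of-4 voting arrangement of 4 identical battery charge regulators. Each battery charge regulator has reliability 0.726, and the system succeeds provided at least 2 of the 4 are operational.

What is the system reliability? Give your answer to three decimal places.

R = Σ_{i=2}^{4} C(4,i) p^i (1−p)^{4−i} with p = 0.726
C(4,2)·0.726^2·0.274^2 = 0.23742
C(4,3)·0.726^3·0.274^1 = 0.41939
C(4,4)·0.726^4·0.274^0 = 0.27781
Sum = 0.935

0.935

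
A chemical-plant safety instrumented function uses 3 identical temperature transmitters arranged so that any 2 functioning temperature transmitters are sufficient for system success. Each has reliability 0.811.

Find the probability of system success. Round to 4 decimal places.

0.9063

R = Σ_{i=2}^{3} C(3,i) p^i (1−p)^{3−i} with p = 0.811
C(3,2)·0.811^2·0.189^1 = 0.372928
C(3,3)·0.811^3·0.189^0 = 0.533412
Sum = 0.9063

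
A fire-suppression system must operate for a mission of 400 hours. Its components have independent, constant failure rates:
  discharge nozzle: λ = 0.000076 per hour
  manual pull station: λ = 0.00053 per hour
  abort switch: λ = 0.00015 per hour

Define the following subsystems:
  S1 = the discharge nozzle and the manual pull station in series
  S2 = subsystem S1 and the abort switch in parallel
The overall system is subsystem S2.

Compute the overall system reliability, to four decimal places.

0.9875

R(discharge nozzle) = exp(−0.000076 × 400) = 0.970057
R(manual pull station) = exp(−0.00053 × 400) = 0.808965
R(abort switch) = exp(−0.00015 × 400) = 0.941765
Series (discharge nozzle and manual pull station): 0.970057 × 0.808965 = 0.784742
Parallel ([0.784742] and abort switch): 1 − (1 − 0.784742)(1 − 0.941765) = 0.9875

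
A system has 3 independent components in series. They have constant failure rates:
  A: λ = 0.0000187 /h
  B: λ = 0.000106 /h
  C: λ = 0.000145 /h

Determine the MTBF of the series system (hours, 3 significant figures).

3710

Series of exponential components: λ_sys = Σ λ_i
λ_sys = 0.0000187 + 0.000106 + 0.000145 = 2.6970e-04 /h
MTBF = 1 / λ_sys = 3710 h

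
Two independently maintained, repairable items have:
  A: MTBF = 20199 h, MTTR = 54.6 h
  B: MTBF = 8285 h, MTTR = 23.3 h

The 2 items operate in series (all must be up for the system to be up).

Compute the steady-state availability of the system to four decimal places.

A(A) = MTBF/(MTBF+MTTR) = 20199/(20199+54.6) = 0.997304
A(B) = MTBF/(MTBF+MTTR) = 8285/(8285+23.3) = 0.997196
Series availability: 0.997304 × 0.997196 = 0.9945

0.9945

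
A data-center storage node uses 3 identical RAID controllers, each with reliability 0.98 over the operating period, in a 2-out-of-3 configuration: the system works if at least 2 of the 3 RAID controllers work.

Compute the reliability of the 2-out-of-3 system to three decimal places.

0.999

R = Σ_{i=2}^{3} C(3,i) p^i (1−p)^{3−i} with p = 0.98
C(3,2)·0.98^2·0.02^1 = 0.05762
C(3,3)·0.98^3·0.02^0 = 0.94119
Sum = 0.999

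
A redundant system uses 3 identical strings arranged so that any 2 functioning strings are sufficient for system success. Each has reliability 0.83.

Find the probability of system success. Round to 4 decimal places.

R = Σ_{i=2}^{3} C(3,i) p^i (1−p)^{3−i} with p = 0.83
C(3,2)·0.83^2·0.17^1 = 0.351339
C(3,3)·0.83^3·0.17^0 = 0.571787
Sum = 0.9231

0.9231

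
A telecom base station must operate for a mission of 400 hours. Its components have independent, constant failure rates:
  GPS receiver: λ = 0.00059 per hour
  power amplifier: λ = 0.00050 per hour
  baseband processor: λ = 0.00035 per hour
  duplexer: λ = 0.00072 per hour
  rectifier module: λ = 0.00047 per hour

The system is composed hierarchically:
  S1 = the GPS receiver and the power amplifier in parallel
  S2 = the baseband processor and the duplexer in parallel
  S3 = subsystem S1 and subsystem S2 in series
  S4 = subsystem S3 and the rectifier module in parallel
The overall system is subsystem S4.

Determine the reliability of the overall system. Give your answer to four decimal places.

R(GPS receiver) = exp(−0.00059 × 400) = 0.789781
R(power amplifier) = exp(−0.00050 × 400) = 0.818731
R(baseband processor) = exp(−0.00035 × 400) = 0.869358
R(duplexer) = exp(−0.00072 × 400) = 0.749762
R(rectifier module) = exp(−0.00047 × 400) = 0.828615
Parallel (GPS receiver and power amplifier): 1 − (1 − 0.789781)(1 − 0.818731) = 0.961894
Parallel (baseband processor and duplexer): 1 − (1 − 0.869358)(1 − 0.749762) = 0.967308
Series ([0.961894] and [0.967308]): 0.961894 × 0.967308 = 0.930448
Parallel ([0.930448] and rectifier module): 1 − (1 − 0.930448)(1 − 0.828615) = 0.9881

0.9881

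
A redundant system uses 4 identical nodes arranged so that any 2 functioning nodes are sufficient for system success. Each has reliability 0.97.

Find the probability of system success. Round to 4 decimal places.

0.9999

R = Σ_{i=2}^{4} C(4,i) p^i (1−p)^{4−i} with p = 0.97
C(4,2)·0.97^2·0.03^2 = 0.005081
C(4,3)·0.97^3·0.03^1 = 0.109521
C(4,4)·0.97^4·0.03^0 = 0.885293
Sum = 0.9999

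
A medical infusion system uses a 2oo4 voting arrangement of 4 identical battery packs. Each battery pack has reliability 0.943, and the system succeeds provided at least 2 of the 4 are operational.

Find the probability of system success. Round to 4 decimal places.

0.9993

R = Σ_{i=2}^{4} C(4,i) p^i (1−p)^{4−i} with p = 0.943
C(4,2)·0.943^2·0.057^2 = 0.017335
C(4,3)·0.943^3·0.057^1 = 0.191192
C(4,4)·0.943^4·0.057^0 = 0.790764
Sum = 0.9993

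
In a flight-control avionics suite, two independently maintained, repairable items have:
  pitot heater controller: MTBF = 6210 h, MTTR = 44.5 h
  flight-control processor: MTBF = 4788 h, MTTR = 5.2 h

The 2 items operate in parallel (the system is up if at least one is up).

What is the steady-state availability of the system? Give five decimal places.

0.99999

A(pitot heater controller) = MTBF/(MTBF+MTTR) = 6210/(6210+44.5) = 0.992885
A(flight-control processor) = MTBF/(MTBF+MTTR) = 4788/(4788+5.2) = 0.998915
Parallel availability: 1 − (1 − 0.992885)(1 − 0.998915) = 0.99999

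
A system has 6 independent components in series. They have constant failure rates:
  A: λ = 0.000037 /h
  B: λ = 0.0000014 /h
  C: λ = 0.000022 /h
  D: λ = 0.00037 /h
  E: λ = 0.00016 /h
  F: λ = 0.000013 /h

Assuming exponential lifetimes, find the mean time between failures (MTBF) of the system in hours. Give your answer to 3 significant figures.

1660

Series of exponential components: λ_sys = Σ λ_i
λ_sys = 0.000037 + 0.0000014 + 0.000022 + 0.00037 + 0.00016 + 0.000013 = 6.0340e-04 /h
MTBF = 1 / λ_sys = 1660 h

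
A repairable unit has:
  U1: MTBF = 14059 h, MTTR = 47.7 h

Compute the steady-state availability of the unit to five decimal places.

A(U1) = MTBF/(MTBF+MTTR) = 14059/(14059+47.7) = 0.99662

0.99662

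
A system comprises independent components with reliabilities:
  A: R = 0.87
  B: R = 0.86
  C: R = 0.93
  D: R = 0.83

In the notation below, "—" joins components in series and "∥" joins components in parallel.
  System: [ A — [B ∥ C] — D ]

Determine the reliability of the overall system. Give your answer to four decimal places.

0.7150

Parallel (B and C): 1 − (1 − 0.860000)(1 − 0.930000) = 0.990200
Series (A, [0.990200], and D): 0.870000 × 0.990200 × 0.830000 = 0.7150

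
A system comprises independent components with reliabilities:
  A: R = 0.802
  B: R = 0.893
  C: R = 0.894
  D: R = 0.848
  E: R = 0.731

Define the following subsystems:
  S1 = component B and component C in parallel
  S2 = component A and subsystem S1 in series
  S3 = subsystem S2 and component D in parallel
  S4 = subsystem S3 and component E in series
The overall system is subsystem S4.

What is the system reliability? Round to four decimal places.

Parallel (B and C): 1 − (1 − 0.893000)(1 − 0.894000) = 0.988658
Series (A and [0.988658]): 0.802000 × 0.988658 = 0.792904
Parallel ([0.792904] and D): 1 − (1 − 0.792904)(1 − 0.848000) = 0.968521
Series ([0.968521] and E): 0.968521 × 0.731000 = 0.7080

0.7080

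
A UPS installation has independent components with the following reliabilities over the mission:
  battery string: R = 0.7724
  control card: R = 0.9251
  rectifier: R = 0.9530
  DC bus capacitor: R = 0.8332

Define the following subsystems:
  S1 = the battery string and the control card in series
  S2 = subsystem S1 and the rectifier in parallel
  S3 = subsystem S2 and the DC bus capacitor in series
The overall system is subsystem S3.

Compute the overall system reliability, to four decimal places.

0.8220

Series (battery string and control card): 0.772400 × 0.925100 = 0.714547
Parallel ([0.714547] and rectifier): 1 − (1 − 0.714547)(1 − 0.953000) = 0.986584
Series ([0.986584] and DC bus capacitor): 0.986584 × 0.833200 = 0.8220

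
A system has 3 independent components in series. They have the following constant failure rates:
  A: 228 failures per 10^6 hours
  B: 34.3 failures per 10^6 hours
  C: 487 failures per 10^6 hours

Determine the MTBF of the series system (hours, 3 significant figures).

1330

Series of exponential components: λ_sys = Σ λ_i
λ_sys = 0.000228 + 0.0000343 + 0.000487 = 7.4930e-04 /h
MTBF = 1 / λ_sys = 1330 h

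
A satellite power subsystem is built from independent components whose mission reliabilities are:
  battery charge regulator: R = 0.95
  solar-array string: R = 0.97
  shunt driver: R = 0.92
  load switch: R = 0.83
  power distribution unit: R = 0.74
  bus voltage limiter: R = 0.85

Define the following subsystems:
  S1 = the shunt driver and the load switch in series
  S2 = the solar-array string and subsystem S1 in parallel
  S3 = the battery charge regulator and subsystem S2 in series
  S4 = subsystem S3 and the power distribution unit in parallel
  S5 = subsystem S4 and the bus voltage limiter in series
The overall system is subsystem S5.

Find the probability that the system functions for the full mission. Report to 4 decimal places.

Series (shunt driver and load switch): 0.920000 × 0.830000 = 0.763600
Parallel (solar-array string and [0.763600]): 1 − (1 − 0.970000)(1 − 0.763600) = 0.992908
Series (battery charge regulator and [0.992908]): 0.950000 × 0.992908 = 0.943263
Parallel ([0.943263] and power distribution unit): 1 − (1 − 0.943263)(1 − 0.740000) = 0.985248
Series ([0.985248] and bus voltage limiter): 0.985248 × 0.850000 = 0.8375

0.8375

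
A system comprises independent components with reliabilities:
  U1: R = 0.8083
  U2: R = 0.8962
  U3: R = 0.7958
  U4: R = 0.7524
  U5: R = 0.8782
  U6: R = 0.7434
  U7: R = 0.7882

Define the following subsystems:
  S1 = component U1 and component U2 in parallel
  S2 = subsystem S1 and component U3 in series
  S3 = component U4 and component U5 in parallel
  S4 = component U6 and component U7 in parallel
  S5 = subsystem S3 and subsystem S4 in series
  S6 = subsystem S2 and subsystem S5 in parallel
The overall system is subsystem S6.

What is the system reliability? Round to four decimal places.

0.9818

Parallel (U1 and U2): 1 − (1 − 0.808300)(1 − 0.896200) = 0.980102
Series ([0.980102] and U3): 0.980102 × 0.795800 = 0.779965
Parallel (U4 and U5): 1 − (1 − 0.752400)(1 − 0.878200) = 0.969842
Parallel (U6 and U7): 1 − (1 − 0.743400)(1 − 0.788200) = 0.945652
Series ([0.969842] and [0.945652]): 0.969842 × 0.945652 = 0.917133
Parallel ([0.779965] and [0.917133]): 1 − (1 − 0.779965)(1 − 0.917133) = 0.9818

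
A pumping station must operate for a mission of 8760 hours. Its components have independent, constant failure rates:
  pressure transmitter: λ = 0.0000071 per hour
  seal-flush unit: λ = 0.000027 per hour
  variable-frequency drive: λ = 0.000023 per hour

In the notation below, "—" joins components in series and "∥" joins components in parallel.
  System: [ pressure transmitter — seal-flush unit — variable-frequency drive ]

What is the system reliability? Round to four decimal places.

R(pressure transmitter) = exp(−0.0000071 × 8760) = 0.939699
R(seal-flush unit) = exp(−0.000027 × 8760) = 0.789370
R(variable-frequency drive) = exp(−0.000023 × 8760) = 0.817520
Series (pressure transmitter, seal-flush unit, and variable-frequency drive): 0.939699 × 0.789370 × 0.817520 = 0.6064

0.6064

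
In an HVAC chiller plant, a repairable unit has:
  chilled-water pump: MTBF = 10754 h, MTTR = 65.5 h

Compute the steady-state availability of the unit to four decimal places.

A(chilled-water pump) = MTBF/(MTBF+MTTR) = 10754/(10754+65.5) = 0.9939

0.9939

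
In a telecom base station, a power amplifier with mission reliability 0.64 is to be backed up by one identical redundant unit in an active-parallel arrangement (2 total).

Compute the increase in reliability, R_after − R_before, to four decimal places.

R_before = 0.64
R_after = 1 − (1 − 0.64)^2 = 0.8704
ΔR = 0.8704 − 0.64 = 0.2304

0.2304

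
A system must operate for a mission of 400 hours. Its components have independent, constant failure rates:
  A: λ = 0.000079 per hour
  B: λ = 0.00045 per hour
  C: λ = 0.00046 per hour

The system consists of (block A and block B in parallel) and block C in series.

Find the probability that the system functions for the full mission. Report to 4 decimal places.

R(A) = exp(−0.000079 × 400) = 0.968894
R(B) = exp(−0.00045 × 400) = 0.835270
R(C) = exp(−0.00046 × 400) = 0.831936
Parallel (A and B): 1 − (1 − 0.968894)(1 − 0.835270) = 0.994876
Series ([0.994876] and C): 0.994876 × 0.831936 = 0.8277

0.8277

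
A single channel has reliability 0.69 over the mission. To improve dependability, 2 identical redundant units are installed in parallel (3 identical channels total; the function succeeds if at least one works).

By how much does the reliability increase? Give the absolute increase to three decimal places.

R_before = 0.69
R_after = 1 − (1 − 0.69)^3 = 0.970
ΔR = 0.970 − 0.69 = 0.280

0.280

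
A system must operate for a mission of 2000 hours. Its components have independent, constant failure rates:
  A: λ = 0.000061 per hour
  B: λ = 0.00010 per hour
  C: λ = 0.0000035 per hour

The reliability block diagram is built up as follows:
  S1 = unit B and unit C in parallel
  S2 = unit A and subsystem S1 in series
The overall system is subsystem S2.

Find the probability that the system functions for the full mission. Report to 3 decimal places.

0.884

R(A) = exp(−0.000061 × 2000) = 0.88515
R(B) = exp(−0.00010 × 2000) = 0.81873
R(C) = exp(−0.0000035 × 2000) = 0.99302
Parallel (B and C): 1 − (1 − 0.81873)(1 − 0.99302) = 0.99873
Series (A and [0.99873]): 0.88515 × 0.99873 = 0.884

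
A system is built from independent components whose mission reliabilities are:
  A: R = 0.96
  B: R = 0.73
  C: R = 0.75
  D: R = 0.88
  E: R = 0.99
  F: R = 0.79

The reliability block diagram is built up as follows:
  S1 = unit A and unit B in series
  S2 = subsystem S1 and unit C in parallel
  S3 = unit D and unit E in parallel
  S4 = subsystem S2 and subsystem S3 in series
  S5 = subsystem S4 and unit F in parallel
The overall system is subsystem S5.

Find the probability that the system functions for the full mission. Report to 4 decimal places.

0.9841

Series (A and B): 0.960000 × 0.730000 = 0.700800
Parallel ([0.700800] and C): 1 − (1 − 0.700800)(1 − 0.750000) = 0.925200
Parallel (D and E): 1 − (1 − 0.880000)(1 − 0.990000) = 0.998800
Series ([0.925200] and [0.998800]): 0.925200 × 0.998800 = 0.924090
Parallel ([0.924090] and F): 1 − (1 − 0.924090)(1 − 0.790000) = 0.9841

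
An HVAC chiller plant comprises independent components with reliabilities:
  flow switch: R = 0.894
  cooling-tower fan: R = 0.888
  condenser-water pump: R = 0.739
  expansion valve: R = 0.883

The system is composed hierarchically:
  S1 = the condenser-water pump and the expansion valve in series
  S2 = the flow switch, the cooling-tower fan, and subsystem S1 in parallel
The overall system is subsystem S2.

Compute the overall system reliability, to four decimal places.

0.9959

Series (condenser-water pump and expansion valve): 0.739000 × 0.883000 = 0.652537
Parallel (flow switch, cooling-tower fan, and [0.652537]): 1 − (1 − 0.894000)(1 − 0.888000)(1 − 0.652537) = 0.9959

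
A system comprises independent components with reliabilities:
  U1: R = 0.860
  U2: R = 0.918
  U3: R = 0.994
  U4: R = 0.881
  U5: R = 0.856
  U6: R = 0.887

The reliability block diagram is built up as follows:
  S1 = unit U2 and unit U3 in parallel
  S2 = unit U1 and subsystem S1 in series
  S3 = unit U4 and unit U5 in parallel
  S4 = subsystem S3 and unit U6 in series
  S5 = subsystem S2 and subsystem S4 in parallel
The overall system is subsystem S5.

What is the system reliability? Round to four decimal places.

0.9820

Parallel (U2 and U3): 1 − (1 − 0.918000)(1 − 0.994000) = 0.999508
Series (U1 and [0.999508]): 0.860000 × 0.999508 = 0.859577
Parallel (U4 and U5): 1 − (1 − 0.881000)(1 − 0.856000) = 0.982864
Series ([0.982864] and U6): 0.982864 × 0.887000 = 0.871800
Parallel ([0.859577] and [0.871800]): 1 − (1 − 0.859577)(1 − 0.871800) = 0.9820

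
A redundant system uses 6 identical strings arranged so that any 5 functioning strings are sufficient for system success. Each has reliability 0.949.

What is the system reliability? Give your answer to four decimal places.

0.9660

R = Σ_{i=5}^{6} C(6,i) p^i (1−p)^{6−i} with p = 0.949
C(6,5)·0.949^5·0.051^1 = 0.235533
C(6,6)·0.949^6·0.051^0 = 0.730461
Sum = 0.9660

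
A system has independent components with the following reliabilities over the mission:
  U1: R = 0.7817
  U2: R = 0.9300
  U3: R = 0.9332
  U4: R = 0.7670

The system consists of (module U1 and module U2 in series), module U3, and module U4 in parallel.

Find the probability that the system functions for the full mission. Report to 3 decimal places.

0.996

Series (U1 and U2): 0.78170 × 0.93000 = 0.72698
Parallel ([0.72698], U3, and U4): 1 − (1 − 0.72698)(1 − 0.93320)(1 − 0.76700) = 0.996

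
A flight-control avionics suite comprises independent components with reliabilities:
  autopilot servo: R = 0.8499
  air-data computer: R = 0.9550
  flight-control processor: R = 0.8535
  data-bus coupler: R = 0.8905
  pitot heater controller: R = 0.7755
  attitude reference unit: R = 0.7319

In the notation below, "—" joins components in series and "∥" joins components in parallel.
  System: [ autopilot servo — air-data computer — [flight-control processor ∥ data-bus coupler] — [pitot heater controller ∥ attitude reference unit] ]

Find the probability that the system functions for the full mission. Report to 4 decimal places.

Parallel (flight-control processor and data-bus coupler): 1 − (1 − 0.853500)(1 − 0.890500) = 0.983958
Parallel (pitot heater controller and attitude reference unit): 1 − (1 − 0.775500)(1 − 0.731900) = 0.939812
Series (autopilot servo, air-data computer, [0.983958], and [0.939812]): 0.849900 × 0.955000 × 0.983958 × 0.939812 = 0.7506

0.7506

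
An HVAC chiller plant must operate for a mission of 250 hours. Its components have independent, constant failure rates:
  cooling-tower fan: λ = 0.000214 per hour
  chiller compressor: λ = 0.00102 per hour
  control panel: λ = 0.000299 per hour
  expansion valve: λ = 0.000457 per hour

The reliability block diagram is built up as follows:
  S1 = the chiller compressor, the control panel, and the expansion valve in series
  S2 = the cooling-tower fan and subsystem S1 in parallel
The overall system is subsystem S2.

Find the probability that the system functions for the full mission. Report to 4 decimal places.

0.9813

R(cooling-tower fan) = exp(−0.000214 × 250) = 0.947906
R(chiller compressor) = exp(−0.00102 × 250) = 0.774916
R(control panel) = exp(−0.000299 × 250) = 0.927975
R(expansion valve) = exp(−0.000457 × 250) = 0.892035
Series (chiller compressor, control panel, and expansion valve): 0.774916 × 0.927975 × 0.892035 = 0.641465
Parallel (cooling-tower fan and [0.641465]): 1 − (1 − 0.947906)(1 − 0.641465) = 0.9813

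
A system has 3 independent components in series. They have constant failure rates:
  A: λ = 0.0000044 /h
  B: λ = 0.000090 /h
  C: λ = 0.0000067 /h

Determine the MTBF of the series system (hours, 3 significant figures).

Series of exponential components: λ_sys = Σ λ_i
λ_sys = 0.0000044 + 0.000090 + 0.0000067 = 1.0110e-04 /h
MTBF = 1 / λ_sys = 9890 h

9890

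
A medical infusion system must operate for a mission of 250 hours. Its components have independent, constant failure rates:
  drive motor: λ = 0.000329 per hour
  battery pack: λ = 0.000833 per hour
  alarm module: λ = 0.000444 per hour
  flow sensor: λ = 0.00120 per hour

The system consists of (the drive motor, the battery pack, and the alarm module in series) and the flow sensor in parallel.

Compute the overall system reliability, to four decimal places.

0.9143

R(drive motor) = exp(−0.000329 × 250) = 0.921042
R(battery pack) = exp(−0.000833 × 250) = 0.812004
R(alarm module) = exp(−0.000444 × 250) = 0.894939
R(flow sensor) = exp(−0.00120 × 250) = 0.740818
Series (drive motor, battery pack, and alarm module): 0.921042 × 0.812004 × 0.894939 = 0.669316
Parallel ([0.669316] and flow sensor): 1 − (1 − 0.669316)(1 − 0.740818) = 0.9143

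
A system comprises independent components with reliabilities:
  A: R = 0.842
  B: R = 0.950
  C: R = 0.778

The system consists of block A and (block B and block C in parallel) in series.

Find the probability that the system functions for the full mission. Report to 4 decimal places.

0.8327

Parallel (B and C): 1 − (1 − 0.950000)(1 − 0.778000) = 0.988900
Series (A and [0.988900]): 0.842000 × 0.988900 = 0.8327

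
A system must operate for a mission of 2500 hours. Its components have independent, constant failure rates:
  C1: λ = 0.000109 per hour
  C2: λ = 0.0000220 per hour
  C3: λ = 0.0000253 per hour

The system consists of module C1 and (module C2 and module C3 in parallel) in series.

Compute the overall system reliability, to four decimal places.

R(C1) = exp(−0.000109 × 2500) = 0.761473
R(C2) = exp(−0.0000220 × 2500) = 0.946485
R(C3) = exp(−0.0000253 × 2500) = 0.938709
Parallel (C2 and C3): 1 − (1 − 0.946485)(1 − 0.938709) = 0.996720
Series (C1 and [0.996720]): 0.761473 × 0.996720 = 0.7590

0.7590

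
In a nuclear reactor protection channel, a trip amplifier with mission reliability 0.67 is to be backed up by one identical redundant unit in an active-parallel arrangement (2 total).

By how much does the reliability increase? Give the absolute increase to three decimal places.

R_before = 0.67
R_after = 1 − (1 − 0.67)^2 = 0.891
ΔR = 0.891 − 0.67 = 0.221

0.221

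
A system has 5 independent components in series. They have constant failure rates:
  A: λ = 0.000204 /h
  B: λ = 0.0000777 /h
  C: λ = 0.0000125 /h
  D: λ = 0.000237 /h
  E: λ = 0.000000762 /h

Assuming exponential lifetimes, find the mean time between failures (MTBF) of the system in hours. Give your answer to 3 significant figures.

Series of exponential components: λ_sys = Σ λ_i
λ_sys = 0.000204 + 0.0000777 + 0.0000125 + 0.000237 + 0.000000762 = 5.3196e-04 /h
MTBF = 1 / λ_sys = 1880 h

1880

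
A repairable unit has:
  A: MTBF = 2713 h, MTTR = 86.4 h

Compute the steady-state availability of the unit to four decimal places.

A(A) = MTBF/(MTBF+MTTR) = 2713/(2713+86.4) = 0.9691

0.9691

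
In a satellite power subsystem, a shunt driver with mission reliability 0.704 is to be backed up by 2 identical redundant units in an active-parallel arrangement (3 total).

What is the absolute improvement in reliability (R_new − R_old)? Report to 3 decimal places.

0.270

R_before = 0.704
R_after = 1 − (1 − 0.704)^3 = 0.974
ΔR = 0.974 − 0.704 = 0.270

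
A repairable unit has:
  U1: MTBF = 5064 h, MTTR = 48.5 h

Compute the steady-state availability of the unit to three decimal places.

A(U1) = MTBF/(MTBF+MTTR) = 5064/(5064+48.5) = 0.991

0.991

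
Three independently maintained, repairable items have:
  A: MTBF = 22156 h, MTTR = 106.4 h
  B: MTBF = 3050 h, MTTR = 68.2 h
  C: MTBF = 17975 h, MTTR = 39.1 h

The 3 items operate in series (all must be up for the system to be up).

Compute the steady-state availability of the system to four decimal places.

0.9713

A(A) = MTBF/(MTBF+MTTR) = 22156/(22156+106.4) = 0.995221
A(B) = MTBF/(MTBF+MTTR) = 3050/(3050+68.2) = 0.978128
A(C) = MTBF/(MTBF+MTTR) = 17975/(17975+39.1) = 0.997829
Series availability: 0.995221 × 0.978128 × 0.997829 = 0.9713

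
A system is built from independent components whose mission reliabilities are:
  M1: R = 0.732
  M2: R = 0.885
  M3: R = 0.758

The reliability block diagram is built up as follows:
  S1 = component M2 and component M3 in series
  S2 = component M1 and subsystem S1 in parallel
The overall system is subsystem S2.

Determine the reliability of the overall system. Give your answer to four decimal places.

Series (M2 and M3): 0.885000 × 0.758000 = 0.670830
Parallel (M1 and [0.670830]): 1 − (1 − 0.732000)(1 − 0.670830) = 0.9118

0.9118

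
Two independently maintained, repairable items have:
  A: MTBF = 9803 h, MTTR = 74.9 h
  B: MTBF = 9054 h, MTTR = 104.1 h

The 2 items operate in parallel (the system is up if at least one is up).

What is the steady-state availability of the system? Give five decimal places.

0.99991

A(A) = MTBF/(MTBF+MTTR) = 9803/(9803+74.9) = 0.992417
A(B) = MTBF/(MTBF+MTTR) = 9054/(9054+104.1) = 0.988633
Parallel availability: 1 − (1 − 0.992417)(1 − 0.988633) = 0.99991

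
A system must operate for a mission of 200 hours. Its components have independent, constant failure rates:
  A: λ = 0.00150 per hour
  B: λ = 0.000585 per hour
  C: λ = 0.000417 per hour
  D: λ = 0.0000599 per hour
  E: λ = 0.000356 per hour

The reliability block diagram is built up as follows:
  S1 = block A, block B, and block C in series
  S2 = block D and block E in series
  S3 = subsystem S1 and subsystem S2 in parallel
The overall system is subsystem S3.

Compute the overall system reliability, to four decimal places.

R(A) = exp(−0.00150 × 200) = 0.740818
R(B) = exp(−0.000585 × 200) = 0.889585
R(C) = exp(−0.000417 × 200) = 0.919983
R(D) = exp(−0.0000599 × 200) = 0.988091
R(E) = exp(−0.000356 × 200) = 0.931276
Series (A, B, and C): 0.740818 × 0.889585 × 0.919983 = 0.606288
Series (D and E): 0.988091 × 0.931276 = 0.920185
Parallel ([0.606288] and [0.920185]): 1 − (1 − 0.606288)(1 − 0.920185) = 0.9686

0.9686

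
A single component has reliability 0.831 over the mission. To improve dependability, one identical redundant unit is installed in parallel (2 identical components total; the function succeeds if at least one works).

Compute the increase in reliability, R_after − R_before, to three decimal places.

0.140

R_before = 0.831
R_after = 1 − (1 − 0.831)^2 = 0.971
ΔR = 0.971 − 0.831 = 0.140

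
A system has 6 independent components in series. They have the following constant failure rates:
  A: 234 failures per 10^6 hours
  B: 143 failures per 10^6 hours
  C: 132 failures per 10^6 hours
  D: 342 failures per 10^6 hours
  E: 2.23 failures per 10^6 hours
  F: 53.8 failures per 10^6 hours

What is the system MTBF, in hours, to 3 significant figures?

1100

Series of exponential components: λ_sys = Σ λ_i
λ_sys = 0.000234 + 0.000143 + 0.000132 + 0.000342 + 0.00000223 + 0.0000538 = 9.0703e-04 /h
MTBF = 1 / λ_sys = 1100 h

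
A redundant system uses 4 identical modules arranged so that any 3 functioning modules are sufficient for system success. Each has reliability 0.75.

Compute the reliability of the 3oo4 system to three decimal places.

R = Σ_{i=3}^{4} C(4,i) p^i (1−p)^{4−i} with p = 0.75
C(4,3)·0.75^3·0.25^1 = 0.42188
C(4,4)·0.75^4·0.25^0 = 0.31641
Sum = 0.738

0.738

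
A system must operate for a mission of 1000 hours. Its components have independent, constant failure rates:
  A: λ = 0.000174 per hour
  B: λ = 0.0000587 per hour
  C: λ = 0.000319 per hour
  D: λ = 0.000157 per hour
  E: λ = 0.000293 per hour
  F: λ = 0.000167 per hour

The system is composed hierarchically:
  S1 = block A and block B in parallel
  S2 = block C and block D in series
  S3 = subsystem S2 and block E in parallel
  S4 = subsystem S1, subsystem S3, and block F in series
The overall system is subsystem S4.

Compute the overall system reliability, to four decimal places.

0.7578

R(A) = exp(−0.000174 × 1000) = 0.840297
R(B) = exp(−0.0000587 × 1000) = 0.942990
R(C) = exp(−0.000319 × 1000) = 0.726876
R(D) = exp(−0.000157 × 1000) = 0.854704
R(E) = exp(−0.000293 × 1000) = 0.746022
R(F) = exp(−0.000167 × 1000) = 0.846200
Parallel (A and B): 1 − (1 − 0.840297)(1 − 0.942990) = 0.990895
Series (C and D): 0.726876 × 0.854704 = 0.621264
Parallel ([0.621264] and E): 1 − (1 − 0.621264)(1 − 0.746022) = 0.903809
Series ([0.990895], [0.903809], and F): 0.990895 × 0.903809 × 0.846200 = 0.7578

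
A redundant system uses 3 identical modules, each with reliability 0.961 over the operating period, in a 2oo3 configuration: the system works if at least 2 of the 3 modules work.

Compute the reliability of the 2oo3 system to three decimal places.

0.996

R = Σ_{i=2}^{3} C(3,i) p^i (1−p)^{3−i} with p = 0.961
C(3,2)·0.961^2·0.039^1 = 0.10805
C(3,3)·0.961^3·0.039^0 = 0.88750
Sum = 0.996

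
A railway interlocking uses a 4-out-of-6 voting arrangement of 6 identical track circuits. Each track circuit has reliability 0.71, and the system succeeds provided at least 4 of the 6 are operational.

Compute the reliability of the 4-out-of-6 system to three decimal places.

R = Σ_{i=4}^{6} C(6,i) p^i (1−p)^{6−i} with p = 0.71
C(6,4)·0.71^4·0.29^2 = 0.32057
C(6,5)·0.71^5·0.29^1 = 0.31394
C(6,6)·0.71^6·0.29^0 = 0.12810
Sum = 0.763

0.763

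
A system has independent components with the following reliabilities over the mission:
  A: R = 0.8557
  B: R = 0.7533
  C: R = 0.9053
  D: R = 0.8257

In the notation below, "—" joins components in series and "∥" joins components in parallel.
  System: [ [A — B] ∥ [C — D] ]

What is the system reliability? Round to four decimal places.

Series (A and B): 0.855700 × 0.753300 = 0.644599
Series (C and D): 0.905300 × 0.825700 = 0.747506
Parallel ([0.644599] and [0.747506]): 1 − (1 − 0.644599)(1 − 0.747506) = 0.9103

0.9103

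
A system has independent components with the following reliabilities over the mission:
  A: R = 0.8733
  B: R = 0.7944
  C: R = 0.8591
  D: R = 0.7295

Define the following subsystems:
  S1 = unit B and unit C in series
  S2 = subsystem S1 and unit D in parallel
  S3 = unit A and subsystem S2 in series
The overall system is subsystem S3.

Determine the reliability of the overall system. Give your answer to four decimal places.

0.7983

Series (B and C): 0.794400 × 0.859100 = 0.682469
Parallel ([0.682469] and D): 1 − (1 − 0.682469)(1 − 0.729500) = 0.914108
Series (A and [0.914108]): 0.873300 × 0.914108 = 0.7983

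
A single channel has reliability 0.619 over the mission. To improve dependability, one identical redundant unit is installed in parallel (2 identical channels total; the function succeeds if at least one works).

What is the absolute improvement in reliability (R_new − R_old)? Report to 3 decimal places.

0.236

R_before = 0.619
R_after = 1 − (1 − 0.619)^2 = 0.855
ΔR = 0.855 − 0.619 = 0.236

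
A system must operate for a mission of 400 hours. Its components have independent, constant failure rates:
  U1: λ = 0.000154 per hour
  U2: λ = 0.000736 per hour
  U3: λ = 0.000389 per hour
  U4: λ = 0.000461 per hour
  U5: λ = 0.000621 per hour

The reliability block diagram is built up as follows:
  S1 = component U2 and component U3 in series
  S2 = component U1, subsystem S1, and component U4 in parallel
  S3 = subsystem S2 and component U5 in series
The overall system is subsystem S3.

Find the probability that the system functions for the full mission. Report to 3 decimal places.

0.777

R(U1) = exp(−0.000154 × 400) = 0.94026
R(U2) = exp(−0.000736 × 400) = 0.74498
R(U3) = exp(−0.000389 × 400) = 0.85590
R(U4) = exp(−0.000461 × 400) = 0.83160
R(U5) = exp(−0.000621 × 400) = 0.78005
Series (U2 and U3): 0.74498 × 0.85590 = 0.63763
Parallel (U1, [0.63763], and U4): 1 − (1 − 0.94026)(1 − 0.63763)(1 − 0.83160) = 0.99635
Series ([0.99635] and U5): 0.99635 × 0.78005 = 0.777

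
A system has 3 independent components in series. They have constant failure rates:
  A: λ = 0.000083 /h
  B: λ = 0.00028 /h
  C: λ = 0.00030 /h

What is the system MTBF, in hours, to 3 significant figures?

Series of exponential components: λ_sys = Σ λ_i
λ_sys = 0.000083 + 0.00028 + 0.00030 = 6.6300e-04 /h
MTBF = 1 / λ_sys = 1510 h

1510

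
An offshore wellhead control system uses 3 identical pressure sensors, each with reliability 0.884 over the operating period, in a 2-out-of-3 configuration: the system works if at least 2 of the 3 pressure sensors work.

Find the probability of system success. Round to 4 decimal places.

R = Σ_{i=2}^{3} C(3,i) p^i (1−p)^{3−i} with p = 0.884
C(3,2)·0.884^2·0.116^1 = 0.271947
C(3,3)·0.884^3·0.116^0 = 0.690807
Sum = 0.9628

0.9628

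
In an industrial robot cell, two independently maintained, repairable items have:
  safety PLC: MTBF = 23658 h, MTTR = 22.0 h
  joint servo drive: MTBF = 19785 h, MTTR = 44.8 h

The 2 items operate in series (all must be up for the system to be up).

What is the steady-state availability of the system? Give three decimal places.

0.997

A(safety PLC) = MTBF/(MTBF+MTTR) = 23658/(23658+22.0) = 0.999071
A(joint servo drive) = MTBF/(MTBF+MTTR) = 19785/(19785+44.8) = 0.997741
Series availability: 0.999071 × 0.997741 = 0.997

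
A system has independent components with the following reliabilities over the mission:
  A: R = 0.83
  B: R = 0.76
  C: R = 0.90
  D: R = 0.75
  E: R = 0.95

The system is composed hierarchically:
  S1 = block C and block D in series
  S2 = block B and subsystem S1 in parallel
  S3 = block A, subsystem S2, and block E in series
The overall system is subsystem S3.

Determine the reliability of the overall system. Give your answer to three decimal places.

0.727

Series (C and D): 0.90000 × 0.75000 = 0.67500
Parallel (B and [0.67500]): 1 − (1 − 0.76000)(1 − 0.67500) = 0.92200
Series (A, [0.92200], and E): 0.83000 × 0.92200 × 0.95000 = 0.727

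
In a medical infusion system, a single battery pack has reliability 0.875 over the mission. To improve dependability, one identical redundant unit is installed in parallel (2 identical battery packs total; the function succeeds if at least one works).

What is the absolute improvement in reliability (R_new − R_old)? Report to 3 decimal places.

R_before = 0.875
R_after = 1 − (1 − 0.875)^2 = 0.984
ΔR = 0.984 − 0.875 = 0.109

0.109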